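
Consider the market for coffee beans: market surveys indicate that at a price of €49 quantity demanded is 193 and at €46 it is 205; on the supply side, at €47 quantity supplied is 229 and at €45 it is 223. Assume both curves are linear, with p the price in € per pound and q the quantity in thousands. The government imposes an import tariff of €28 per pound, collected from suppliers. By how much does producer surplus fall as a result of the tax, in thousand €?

Demand slope: (205 − 193)/(46 − 49) = -4, so qd = 389 − 4p.
Supply slope: (223 − 229)/(45 − 47) = 3, so qs = 3p + 88.
Before the tax: set 389 − 4p = 3p + 88 → p* = €43, q* = 217.
With the tax collected from suppliers, supply shifts: qs = 3(p − 28) + 88.
Solving gives q = 169 with consumers paying €55 and suppliers receiving €27 (the €28 wedge).
ΔPS is the trapezoid between Q = 169 and Q = 217 of height €16: ½ · (217 + 169) · 16 = €3088.

Producer surplus falls by €3088 thousand.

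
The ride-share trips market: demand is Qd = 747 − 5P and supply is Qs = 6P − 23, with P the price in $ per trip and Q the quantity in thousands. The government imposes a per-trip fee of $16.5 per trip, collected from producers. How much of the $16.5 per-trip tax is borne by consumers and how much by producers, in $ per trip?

Consumers bear $9 per trip; producers bear $7.5 per trip.

Without the tax, 747 − 5P = 6P − 23 gives 11P = 770, so P* = $70 and Q* = 397.
With the tax collected from producers, supply shifts: Qs = 6(P − 16.5) − 23.
Solving gives Q = 352 with consumers paying $79 and producers receiving $62.5 (the $16.5 wedge).
Burden on consumers: $9; on producers: $7.5. (They sum to $16.5.)
The less price-elastic side of the market bears the larger share of a per-unit tax.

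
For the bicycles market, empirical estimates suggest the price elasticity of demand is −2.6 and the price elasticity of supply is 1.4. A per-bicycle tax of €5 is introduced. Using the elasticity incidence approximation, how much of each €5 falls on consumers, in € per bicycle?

Consumers bear ≈ €1.75 per bicycle.

Incidence ratio: consumers' share ≈ εs / (εs + |εd|) = 1.4 / (1.4 + 2.6) = 0.35.
So consumers bear ≈ 0.35 × €5 = €1.75; producers bear €3.25.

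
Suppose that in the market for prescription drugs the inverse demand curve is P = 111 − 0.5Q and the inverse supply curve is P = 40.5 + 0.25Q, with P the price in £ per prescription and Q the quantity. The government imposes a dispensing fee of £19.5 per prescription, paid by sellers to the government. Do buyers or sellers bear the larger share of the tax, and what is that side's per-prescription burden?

Buyers bear the larger share: £13 per prescription.

Rewrite in direct form: Qd = 222 − 2P and Qs = 4P − 162.
Before the tax: set 222 − 2P = 4P − 162 → P* = £64, Q* = 94.
With the tax collected from sellers, supply shifts: Qs = 4(P − 19.5) − 162.
Solving gives Q = 68 with buyers paying £77 and sellers receiving £57.5 (the £19.5 wedge).
Per-prescription burden: buyers £13, sellers £6.5.
Buyers take the larger share because demand is less price-elastic here (demand slope 2 vs supply slope 4).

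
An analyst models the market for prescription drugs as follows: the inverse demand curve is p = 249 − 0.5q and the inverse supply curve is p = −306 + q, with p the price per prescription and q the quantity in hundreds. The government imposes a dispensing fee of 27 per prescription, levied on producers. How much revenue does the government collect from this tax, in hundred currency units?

Inverting to q(p) form: qd = 498 − 2p; qs = p + 306.
Before the tax: set 498 − 2p = p + 306 → p* = 64, q* = 370.
With the tax collected from producers, supply shifts: qs = (p − 27) + 306.
Solving gives q = 352 with buyers paying 73 and producers receiving 46 (the 27 wedge).
Revenue = t · Q = 27 · 352 = 9504.

Tax revenue = 9504 hundred.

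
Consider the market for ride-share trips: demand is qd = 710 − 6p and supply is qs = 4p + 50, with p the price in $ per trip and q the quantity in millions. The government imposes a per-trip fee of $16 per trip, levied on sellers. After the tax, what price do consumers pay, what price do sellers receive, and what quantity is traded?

Consumers pay $72.4; sellers receive $56.4; quantity = 275.6.

Without the tax, 710 − 6p = 4p + 50 gives 10p = 660, so p* = $66 and q* = 314.
With the tax collected from sellers, supply shifts: qs = 4(p − 16) + 50.
New equilibrium: consumers pay $72.4, sellers receive $56.4, q = 275.6. (Wedge: pb − ps = 16.)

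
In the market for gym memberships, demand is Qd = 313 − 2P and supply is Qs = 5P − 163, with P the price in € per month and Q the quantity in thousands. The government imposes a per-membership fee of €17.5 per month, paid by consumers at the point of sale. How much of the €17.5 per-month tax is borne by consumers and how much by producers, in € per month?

Before the tax: set 313 − 2P = 5P − 163 → P* = €68, Q* = 177.
With the tax collected from consumers, demand (in seller-price terms) shifts: Qd = 313 − 2(P + 17.5).
New equilibrium: consumers pay €80.5, producers receive €63, Q = 152. (Wedge: Pb − Ps = 17.5.)
Burden on consumers: €12.5; on producers: €5. (They sum to €17.5.)
The less price-elastic side of the market bears the larger share of a per-unit tax.

Consumers bear €12.5 per month; producers bear €5 per month.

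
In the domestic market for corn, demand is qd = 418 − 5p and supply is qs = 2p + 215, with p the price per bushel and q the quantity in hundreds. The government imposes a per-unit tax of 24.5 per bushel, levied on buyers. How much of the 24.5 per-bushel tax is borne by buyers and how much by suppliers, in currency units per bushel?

Buyers bear 7 per bushel; suppliers bear 17.5 per bushel.

Before the tax: set 418 − 5p = 2p + 215 → p* = 29, q* = 273.
With the tax collected from buyers, demand (in seller-price terms) shifts: qd = 418 − 5(p + 24.5).
Solving gives q = 238 with buyers paying 36 and suppliers receiving 11.5 (the 24.5 wedge).
Burden on buyers: 7; on suppliers: 17.5. (They sum to 24.5.)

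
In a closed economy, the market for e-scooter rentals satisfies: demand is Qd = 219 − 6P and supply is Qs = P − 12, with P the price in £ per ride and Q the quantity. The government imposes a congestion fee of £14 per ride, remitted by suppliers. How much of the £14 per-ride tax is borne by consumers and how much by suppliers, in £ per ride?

Consumers bear £2 per ride; suppliers bear £12 per ride.

Before the tax: set 219 − 6P = P − 12 → P* = £33, Q* = 21.
With the tax collected from suppliers, supply shifts: Qs = (P − 14) − 12.
New equilibrium: consumers pay £35, suppliers receive £21, Q = 9. (Wedge: Pb − Ps = 14.)
Burden on consumers: £2; on suppliers: £12. (They sum to £14.)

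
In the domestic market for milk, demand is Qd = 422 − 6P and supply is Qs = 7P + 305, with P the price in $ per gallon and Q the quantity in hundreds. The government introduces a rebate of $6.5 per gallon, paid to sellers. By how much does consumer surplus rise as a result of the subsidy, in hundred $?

Before the subsidy: set 422 − 6P = 7P + 305 → P* = $9, Q* = 368.
With a per-unit subsidy paid to sellers, each receives P + 6.5 per unit sold, so supply becomes Qs = 7(P + 6.5) + 305.
New equilibrium: buyers pay $5.5, sellers receive $12, Q = 389. (Wedge: Pb − Ps = −6.5.)
ΔCS is the trapezoid between Q = 389 and Q = 368 of height $3.5: ½ · (368 + 389) · 3.5 = $1324.75.

Consumer surplus rises by $1324.75 hundred.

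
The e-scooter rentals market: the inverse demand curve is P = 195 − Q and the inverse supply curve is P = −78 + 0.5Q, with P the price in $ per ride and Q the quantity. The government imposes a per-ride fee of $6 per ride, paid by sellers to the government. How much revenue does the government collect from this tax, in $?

Tax revenue = $1068.

Inverting to Q(P) form: Qd = 195 − P; Qs = 2P + 156.
Without the tax, 195 − P = 2P + 156 gives 3P = 39, so P* = $13 and Q* = 182.
With the tax collected from sellers, supply shifts: Qs = 2(P − 6) + 156.
Solving gives Q = 178 with consumers paying $17 and sellers receiving $11 (the $6 wedge).
Revenue = t · Q = 6 · 178 = $1068.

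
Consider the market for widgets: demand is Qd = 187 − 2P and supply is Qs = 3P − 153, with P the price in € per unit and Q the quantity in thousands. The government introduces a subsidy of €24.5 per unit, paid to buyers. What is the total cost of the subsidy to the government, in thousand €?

Before the subsidy: set 187 − 2P = 3P − 153 → P* = €68, Q* = 51.
With a per-unit subsidy paid to buyers, each effectively pays P − 24.5, so demand becomes Qd = 187 − 2(P − 24.5).
New equilibrium: buyers pay €53.3, suppliers receive €77.8, Q = 80.4. (Wedge: Pb − Ps = −24.5.)
Outlay = t · Q = 24.5 · 80.4 = €1969.8.

Government outlay = €1969.8 thousand.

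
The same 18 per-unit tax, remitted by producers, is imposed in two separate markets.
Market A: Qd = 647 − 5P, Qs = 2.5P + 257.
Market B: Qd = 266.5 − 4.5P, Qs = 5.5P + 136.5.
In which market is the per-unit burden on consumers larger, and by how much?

Market A: pre-tax P* = 52, Q* = 387; post-tax Q = 357; per-unit burden on consumers = 6.
Market B: pre-tax P* = 13, Q* = 208; post-tax Q = 163.45; per-unit burden on consumers = 9.9.
Difference: 6 vs 9.9 → market B is larger by 3.9.

Market B, by 3.9.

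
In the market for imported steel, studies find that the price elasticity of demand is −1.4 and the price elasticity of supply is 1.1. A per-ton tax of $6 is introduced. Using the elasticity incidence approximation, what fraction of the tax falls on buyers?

Buyers' share ≈ 0.44.

Incidence ratio: buyers' share ≈ εs / (εs + |εd|) = 1.1 / (1.1 + 1.4) = 0.44.
Supply is the less elastic side, so buyers bear the smaller share.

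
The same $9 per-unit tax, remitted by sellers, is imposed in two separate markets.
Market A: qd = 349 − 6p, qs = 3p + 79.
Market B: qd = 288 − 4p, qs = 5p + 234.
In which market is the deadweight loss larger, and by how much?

Market A: pre-tax p* = $30, q* = 169; post-tax q = 151; deadweight loss = $81.
Market B: pre-tax p* = $6, q* = 264; post-tax q = 244; deadweight loss = $90.
Difference: $81 vs $90 → market B is larger by $9.

Market B, by $9.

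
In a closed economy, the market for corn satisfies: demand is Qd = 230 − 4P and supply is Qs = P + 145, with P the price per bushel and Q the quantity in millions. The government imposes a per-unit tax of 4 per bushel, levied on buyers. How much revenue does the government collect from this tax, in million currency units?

Tax revenue = 635.2 million.

Before the tax: set 230 − 4P = P + 145 → P* = 17, Q* = 162.
With the tax collected from buyers, demand (in seller-price terms) shifts: Qd = 230 − 4(P + 4).
Solving gives Q = 158.8 with buyers paying 17.8 and suppliers receiving 13.8 (the 4 wedge).
Revenue = t · Q = 4 · 158.8 = 635.2.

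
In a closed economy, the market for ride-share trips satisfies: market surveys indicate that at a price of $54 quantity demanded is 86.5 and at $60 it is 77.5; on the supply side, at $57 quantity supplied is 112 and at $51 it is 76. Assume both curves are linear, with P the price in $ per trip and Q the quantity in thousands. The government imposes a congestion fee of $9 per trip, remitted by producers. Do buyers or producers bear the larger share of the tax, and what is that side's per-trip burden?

Buyers bear the larger share: $7.2 per trip.

Demand slope: (77.5 − 86.5)/(60 − 54) = -1.5, so Qd = 167.5 − 1.5P.
Supply slope: (76 − 112)/(51 − 57) = 6, so Qs = 6P − 230.
Without the tax, 167.5 − 1.5P = 6P − 230 gives 7.5P = 397.5, so P* = $53 and Q* = 88.
With the tax collected from producers, supply shifts: Qs = 6(P − 9) − 230.
New equilibrium: buyers pay $60.2, producers receive $51.2, Q = 77.2. (Wedge: Pb − Ps = 9.)
Per-trip burden: buyers $7.2, producers $1.8.
Buyers take the larger share because demand is less price-elastic here (demand slope 1.5 vs supply slope 6).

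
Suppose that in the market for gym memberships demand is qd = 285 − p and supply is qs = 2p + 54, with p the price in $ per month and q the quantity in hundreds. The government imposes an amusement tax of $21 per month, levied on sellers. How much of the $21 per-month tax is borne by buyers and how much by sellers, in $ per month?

Buyers bear $14 per month; sellers bear $7 per month.

Before the tax: set 285 − p = 2p + 54 → p* = $77, q* = 208.
With the tax collected from sellers, supply shifts: qs = 2(p − 21) + 54.
Solving gives q = 194 with buyers paying $91 and sellers receiving $70 (the $21 wedge).
Burden on buyers: $14; on sellers: $7. (They sum to $21.)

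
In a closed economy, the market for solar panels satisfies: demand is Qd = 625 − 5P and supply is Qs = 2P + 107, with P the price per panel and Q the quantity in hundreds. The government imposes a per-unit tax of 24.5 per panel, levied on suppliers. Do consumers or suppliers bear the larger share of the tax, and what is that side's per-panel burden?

Suppliers bear the larger share: 17.5 per panel.

Before the tax: set 625 − 5P = 2P + 107 → P* = 74, Q* = 255.
With the tax collected from suppliers, supply shifts: Qs = 2(P − 24.5) + 107.
New equilibrium: consumers pay 81, suppliers receive 56.5, Q = 220. (Wedge: Pb − Ps = 24.5.)
Per-panel burden: consumers 7, suppliers 17.5.
Suppliers take the larger share because supply is less price-elastic here (demand slope 5 vs supply slope 2).
The less price-elastic side of the market bears the larger share of a per-unit tax.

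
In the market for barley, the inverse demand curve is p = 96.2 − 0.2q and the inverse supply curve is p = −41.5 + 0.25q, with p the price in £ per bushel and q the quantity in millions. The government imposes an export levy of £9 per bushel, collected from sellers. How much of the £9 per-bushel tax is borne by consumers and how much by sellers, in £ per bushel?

Consumers bear £4 per bushel; sellers bear £5 per bushel.

Inverting to q(p) form: qd = 481 − 5p; qs = 4p + 166.
Before the tax: set 481 − 5p = 4p + 166 → p* = £35, q* = 306.
With the tax collected from sellers, supply shifts: qs = 4(p − 9) + 166.
New equilibrium: consumers pay £39, sellers receive £30, q = 286. (Wedge: pb − ps = 9.)
Burden on consumers: £4; on sellers: £5. (They sum to £9.)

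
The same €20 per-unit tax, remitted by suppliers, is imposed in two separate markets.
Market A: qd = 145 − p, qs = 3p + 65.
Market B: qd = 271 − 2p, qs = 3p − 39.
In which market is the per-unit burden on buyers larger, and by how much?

Market A: pre-tax p* = €20, q* = 125; post-tax q = 110; per-unit burden on buyers = €15.
Market B: pre-tax p* = €62, q* = 147; post-tax q = 123; per-unit burden on buyers = €12.
Difference: €15 vs €12 → market A is larger by €3.

Market A, by €3.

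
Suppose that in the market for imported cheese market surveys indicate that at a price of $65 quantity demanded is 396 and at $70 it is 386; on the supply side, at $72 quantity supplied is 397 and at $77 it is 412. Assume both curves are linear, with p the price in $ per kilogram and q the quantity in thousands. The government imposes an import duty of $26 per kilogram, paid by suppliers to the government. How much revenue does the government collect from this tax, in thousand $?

Demand slope: (386 − 396)/(70 − 65) = -2, so qd = 526 − 2p.
Supply slope: (412 − 397)/(77 − 72) = 3, so qs = 3p + 181.
Before the tax: set 526 − 2p = 3p + 181 → p* = $69, q* = 388.
With the tax collected from suppliers, supply shifts: qs = 3(p − 26) + 181.
Solving gives q = 356.8 with consumers paying $84.6 and suppliers receiving $58.6 (the $26 wedge).
Revenue = t · Q = 26 · 356.8 = $9276.8.

Tax revenue = $9276.8 thousand.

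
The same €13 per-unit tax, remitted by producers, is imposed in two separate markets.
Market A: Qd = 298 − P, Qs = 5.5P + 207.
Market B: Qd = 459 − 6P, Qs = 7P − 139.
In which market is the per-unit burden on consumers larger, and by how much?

Market A: pre-tax P* = €14, Q* = 284; post-tax Q = 273; per-unit burden on consumers = €11.
Market B: pre-tax P* = €46, Q* = 183; post-tax Q = 141; per-unit burden on consumers = €7.
Difference: €11 vs €7 → market A is larger by €4.

Market A, by €4.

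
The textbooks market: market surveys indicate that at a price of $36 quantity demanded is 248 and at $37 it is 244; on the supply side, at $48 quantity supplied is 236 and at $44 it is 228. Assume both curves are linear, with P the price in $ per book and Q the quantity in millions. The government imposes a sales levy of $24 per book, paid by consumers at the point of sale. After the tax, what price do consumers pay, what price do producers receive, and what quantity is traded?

Demand slope: (244 − 248)/(37 − 36) = -4, so Qd = 392 − 4P.
Supply slope: (228 − 236)/(44 − 48) = 2, so Qs = 2P + 140.
Without the tax, 392 − 4P = 2P + 140 gives 6P = 252, so P* = $42 and Q* = 224.
With the tax collected from consumers, demand (in seller-price terms) shifts: Qd = 392 − 4(P + 24).
Solving gives Q = 192 with consumers paying $50 and producers receiving $26 (the $24 wedge).
The less price-elastic side of the market bears the larger share of a per-unit tax.

Consumers pay $50; producers receive $26; quantity = 192.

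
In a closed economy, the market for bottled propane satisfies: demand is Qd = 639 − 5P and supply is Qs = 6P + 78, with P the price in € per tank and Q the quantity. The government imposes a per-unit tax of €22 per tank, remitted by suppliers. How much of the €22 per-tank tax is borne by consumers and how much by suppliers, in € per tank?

Without the tax, 639 − 5P = 6P + 78 gives 11P = 561, so P* = €51 and Q* = 384.
With the tax collected from suppliers, supply shifts: Qs = 6(P − 22) + 78.
New equilibrium: consumers pay €63, suppliers receive €41, Q = 324. (Wedge: Pb − Ps = 22.)
Burden on consumers: €12; on suppliers: €10. (They sum to €22.)

Consumers bear €12 per tank; suppliers bear €10 per tank.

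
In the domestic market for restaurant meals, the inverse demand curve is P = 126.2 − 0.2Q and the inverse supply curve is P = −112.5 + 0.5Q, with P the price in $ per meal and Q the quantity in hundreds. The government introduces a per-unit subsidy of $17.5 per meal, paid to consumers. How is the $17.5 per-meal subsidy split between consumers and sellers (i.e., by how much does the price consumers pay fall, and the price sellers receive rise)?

Rewrite in direct form: Qd = 631 − 5P and Qs = 2P + 225.
Before the subsidy: set 631 − 5P = 2P + 225 → P* = $58, Q* = 341.
With a per-unit subsidy paid to consumers, each effectively pays P − 17.5, so demand becomes Qd = 631 − 5(P − 17.5).
New equilibrium: consumers pay $53, sellers receive $70.5, Q = 366. (Wedge: Pb − Ps = −17.5.)
Gain to consumers: $5; to sellers: $12.5. (They sum to $17.5.)

Consumers gain $5 per meal; sellers gain $12.5 per meal.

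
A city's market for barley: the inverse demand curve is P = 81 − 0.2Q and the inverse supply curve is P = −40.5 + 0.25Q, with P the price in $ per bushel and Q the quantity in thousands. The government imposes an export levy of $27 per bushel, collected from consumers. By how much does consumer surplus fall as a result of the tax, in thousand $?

Inverting to Q(P) form: Qd = 405 − 5P; Qs = 4P + 162.
Before the tax: set 405 − 5P = 4P + 162 → P* = $27, Q* = 270.
With the tax collected from consumers, demand (in seller-price terms) shifts: Qd = 405 − 5(P + 27).
Solving gives Q = 210 with consumers paying $39 and sellers receiving $12 (the $27 wedge).
ΔCS is the trapezoid between Q = 210 and Q = 270 of height $12: ½ · (270 + 210) · 12 = $2880.

Consumer surplus falls by $2880 thousand.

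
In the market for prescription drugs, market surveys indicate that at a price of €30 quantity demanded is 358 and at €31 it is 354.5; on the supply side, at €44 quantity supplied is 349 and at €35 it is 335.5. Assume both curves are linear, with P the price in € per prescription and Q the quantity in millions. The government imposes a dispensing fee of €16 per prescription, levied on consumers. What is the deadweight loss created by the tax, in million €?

Deadweight loss = €134.4 million.

Demand slope: (354.5 − 358)/(31 − 30) = -3.5, so Qd = 463 − 3.5P.
Supply slope: (335.5 − 349)/(35 − 44) = 1.5, so Qs = 1.5P + 283.
Before the tax: set 463 − 3.5P = 1.5P + 283 → P* = €36, Q* = 337.
With the tax collected from consumers, demand (in seller-price terms) shifts: Qd = 463 − 3.5(P + 16).
Solving gives Q = 320.2 with consumers paying €40.8 and producers receiving €24.8 (the €16 wedge).
Quantity falls by |ΔQ| = |337 − 320.2| = 16.8.
DWL = ½ · t · |ΔQ| = ½ · 16 · 16.8 = €134.4.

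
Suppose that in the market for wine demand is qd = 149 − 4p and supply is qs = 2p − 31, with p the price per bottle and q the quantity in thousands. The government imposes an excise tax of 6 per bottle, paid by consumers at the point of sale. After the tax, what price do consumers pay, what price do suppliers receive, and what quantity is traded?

Before the tax: set 149 − 4p = 2p − 31 → p* = 30, q* = 29.
With the tax collected from consumers, demand (in seller-price terms) shifts: qd = 149 − 4(p + 6).
Solving gives q = 21 with consumers paying 32 and suppliers receiving 26 (the 6 wedge).

Consumers pay 32; suppliers receive 26; quantity = 21.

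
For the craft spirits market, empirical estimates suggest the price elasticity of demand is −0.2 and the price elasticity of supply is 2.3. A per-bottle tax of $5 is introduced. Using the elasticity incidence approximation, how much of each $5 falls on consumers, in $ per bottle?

Consumers bear ≈ $4.6 per bottle.

Incidence ratio: consumers' share ≈ εs / (εs + |εd|) = 2.3 / (2.3 + 0.2) = 0.92.
So consumers bear ≈ 0.92 × $5 = $4.6; suppliers bear $0.4.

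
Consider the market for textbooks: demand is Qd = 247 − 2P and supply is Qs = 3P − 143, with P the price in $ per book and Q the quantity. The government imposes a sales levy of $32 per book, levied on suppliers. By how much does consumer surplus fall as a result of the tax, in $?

Consumer surplus falls by $1378.56.

Before the tax: set 247 − 2P = 3P − 143 → P* = $78, Q* = 91.
With the tax collected from suppliers, supply shifts: Qs = 3(P − 32) − 143.
Solving gives Q = 52.6 with buyers paying $97.2 and suppliers receiving $65.2 (the $32 wedge).
ΔCS is the trapezoid between Q = 52.6 and Q = 91 of height $19.2: ½ · (91 + 52.6) · 19.2 = $1378.56.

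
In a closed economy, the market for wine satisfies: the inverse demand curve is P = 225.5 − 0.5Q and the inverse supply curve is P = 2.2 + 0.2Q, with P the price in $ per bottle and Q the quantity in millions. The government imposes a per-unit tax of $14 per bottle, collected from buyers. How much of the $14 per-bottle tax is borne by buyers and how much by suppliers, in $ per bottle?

Inverting to Q(P) form: Qd = 451 − 2P; Qs = 5P − 11.
Before the tax: set 451 − 2P = 5P − 11 → P* = $66, Q* = 319.
With the tax collected from buyers, demand (in seller-price terms) shifts: Qd = 451 − 2(P + 14).
New equilibrium: buyers pay $76, suppliers receive $62, Q = 299. (Wedge: Pb − Ps = 14.)
Burden on buyers: $10; on suppliers: $4. (They sum to $14.)
The less price-elastic side of the market bears the larger share of a per-unit tax.

Buyers bear $10 per bottle; suppliers bear $4 per bottle.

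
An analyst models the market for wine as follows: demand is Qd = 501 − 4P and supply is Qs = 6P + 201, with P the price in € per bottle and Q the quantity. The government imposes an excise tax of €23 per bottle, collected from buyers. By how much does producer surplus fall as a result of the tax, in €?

Before the tax: set 501 − 4P = 6P + 201 → P* = €30, Q* = 381.
With the tax collected from buyers, demand (in seller-price terms) shifts: Qd = 501 − 4(P + 23).
Solving gives Q = 325.8 with buyers paying €43.8 and producers receiving €20.8 (the €23 wedge).
ΔPS is the trapezoid between Q = 325.8 and Q = 381 of height €9.2: ½ · (381 + 325.8) · 9.2 = €3251.28.

Producer surplus falls by €3251.28.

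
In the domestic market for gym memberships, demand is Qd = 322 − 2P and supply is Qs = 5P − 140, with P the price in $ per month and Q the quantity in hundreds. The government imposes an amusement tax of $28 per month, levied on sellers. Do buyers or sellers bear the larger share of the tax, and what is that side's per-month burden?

Buyers bear the larger share: $20 per month.

Without the tax, 322 − 2P = 5P − 140 gives 7P = 462, so P* = $66 and Q* = 190.
With the tax collected from sellers, supply shifts: Qs = 5(P − 28) − 140.
New equilibrium: buyers pay $86, sellers receive $58, Q = 150. (Wedge: Pb − Ps = 28.)
Per-month burden: buyers $20, sellers $8.
Buyers take the larger share because demand is less price-elastic here (demand slope 2 vs supply slope 5).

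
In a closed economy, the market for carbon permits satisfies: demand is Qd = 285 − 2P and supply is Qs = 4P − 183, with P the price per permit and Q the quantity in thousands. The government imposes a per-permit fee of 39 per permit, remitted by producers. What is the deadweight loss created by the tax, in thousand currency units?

Without the tax, 285 − 2P = 4P − 183 gives 6P = 468, so P* = 78 and Q* = 129.
With the tax collected from producers, supply shifts: Qs = 4(P − 39) − 183.
New equilibrium: consumers pay 104, producers receive 65, Q = 77. (Wedge: Pb − Ps = 39.)
Quantity falls by |ΔQ| = |129 − 77| = 52.
DWL = ½ · t · |ΔQ| = ½ · 39 · 52 = 1014.

Deadweight loss = 1014 thousand.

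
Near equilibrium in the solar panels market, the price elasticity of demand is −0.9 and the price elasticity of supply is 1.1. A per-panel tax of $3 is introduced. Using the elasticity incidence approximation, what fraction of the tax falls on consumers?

Incidence ratio: consumers' share ≈ εs / (εs + |εd|) = 1.1 / (1.1 + 0.9) = 0.55.
Supply is the more elastic side, so consumers bear the larger share.

Consumers' share ≈ 0.55.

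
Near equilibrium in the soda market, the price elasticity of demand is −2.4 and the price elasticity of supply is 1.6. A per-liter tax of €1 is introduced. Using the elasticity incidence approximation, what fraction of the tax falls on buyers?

Buyers' share ≈ 0.4.

Incidence ratio: buyers' share ≈ εs / (εs + |εd|) = 1.6 / (1.6 + 2.4) = 0.4.
Supply is the less elastic side, so buyers bear the smaller share.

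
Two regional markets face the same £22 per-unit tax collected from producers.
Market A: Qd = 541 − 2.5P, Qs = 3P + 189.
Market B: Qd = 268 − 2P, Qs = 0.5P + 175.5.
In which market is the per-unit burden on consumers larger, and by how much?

Market A: pre-tax P* = £64, Q* = 381; post-tax Q = 351; per-unit burden on consumers = £12.
Market B: pre-tax P* = £37, Q* = 194; post-tax Q = 185.2; per-unit burden on consumers = £4.4.
Difference: £12 vs £4.4 → market A is larger by £7.6.

Market A, by £7.6.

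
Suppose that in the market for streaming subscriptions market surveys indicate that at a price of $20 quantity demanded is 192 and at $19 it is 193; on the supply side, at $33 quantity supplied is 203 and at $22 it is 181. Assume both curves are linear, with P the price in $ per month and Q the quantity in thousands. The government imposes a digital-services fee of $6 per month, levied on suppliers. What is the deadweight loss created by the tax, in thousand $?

Demand slope: (193 − 192)/(19 − 20) = -1, so Qd = 212 − P.
Supply slope: (181 − 203)/(22 − 33) = 2, so Qs = 2P + 137.
Before the tax: set 212 − P = 2P + 137 → P* = $25, Q* = 187.
With the tax collected from suppliers, supply shifts: Qs = 2(P − 6) + 137.
Solving gives Q = 183 with buyers paying $29 and suppliers receiving $23 (the $6 wedge).
Quantity falls by |ΔQ| = |187 − 183| = 4.
DWL = ½ · t · |ΔQ| = ½ · 6 · 4 = $12.

Deadweight loss = $12 thousand.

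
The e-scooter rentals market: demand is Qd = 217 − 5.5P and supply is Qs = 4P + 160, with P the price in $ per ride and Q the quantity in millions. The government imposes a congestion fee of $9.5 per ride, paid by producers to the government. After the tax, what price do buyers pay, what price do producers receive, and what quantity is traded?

Buyers pay $10; producers receive $0.5; quantity = 162.

Before the tax: set 217 − 5.5P = 4P + 160 → P* = $6, Q* = 184.
With the tax collected from producers, supply shifts: Qs = 4(P − 9.5) + 160.
New equilibrium: buyers pay $10, producers receive $0.5, Q = 162. (Wedge: Pb − Ps = 9.5.)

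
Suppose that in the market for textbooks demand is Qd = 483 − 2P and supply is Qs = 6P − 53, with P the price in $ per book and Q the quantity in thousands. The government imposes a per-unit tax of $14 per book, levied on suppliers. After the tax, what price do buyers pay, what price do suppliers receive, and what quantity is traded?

Buyers pay $77.5; suppliers receive $63.5; quantity = 328.

Without the tax, 483 − 2P = 6P − 53 gives 8P = 536, so P* = $67 and Q* = 349.
With the tax collected from suppliers, supply shifts: Qs = 6(P − 14) − 53.
New equilibrium: buyers pay $77.5, suppliers receive $63.5, Q = 328. (Wedge: Pb − Ps = 14.)
The less price-elastic side of the market bears the larger share of a per-unit tax.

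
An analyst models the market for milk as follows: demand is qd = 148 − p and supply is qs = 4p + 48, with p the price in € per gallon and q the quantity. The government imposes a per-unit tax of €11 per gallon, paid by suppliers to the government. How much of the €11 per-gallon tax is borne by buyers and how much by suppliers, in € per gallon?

Buyers bear €8.8 per gallon; suppliers bear €2.2 per gallon.

Before the tax: set 148 − p = 4p + 48 → p* = €20, q* = 128.
With the tax collected from suppliers, supply shifts: qs = 4(p − 11) + 48.
Solving gives q = 119.2 with buyers paying €28.8 and suppliers receiving €17.8 (the €11 wedge).
Burden on buyers: €8.8; on suppliers: €2.2. (They sum to €11.)
The less price-elastic side of the market bears the larger share of a per-unit tax.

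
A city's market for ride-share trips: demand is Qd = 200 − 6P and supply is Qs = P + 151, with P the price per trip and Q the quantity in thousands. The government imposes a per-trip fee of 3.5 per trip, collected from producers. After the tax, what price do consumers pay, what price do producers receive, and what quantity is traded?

Consumers pay 7.5; producers receive 4; quantity = 155.

Without the tax, 200 − 6P = P + 151 gives 7P = 49, so P* = 7 and Q* = 158.
With the tax collected from producers, supply shifts: Qs = (P − 3.5) + 151.
Solving gives Q = 155 with consumers paying 7.5 and producers receiving 4 (the 3.5 wedge).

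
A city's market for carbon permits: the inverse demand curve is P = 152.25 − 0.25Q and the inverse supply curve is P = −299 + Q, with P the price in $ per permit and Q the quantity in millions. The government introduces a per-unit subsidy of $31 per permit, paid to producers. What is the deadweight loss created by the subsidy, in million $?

Deadweight loss = $384.4 million.

Inverting to Q(P) form: Qd = 609 − 4P; Qs = P + 299.
Without the subsidy, 609 − 4P = P + 299 gives 5P = 310, so P* = $62 and Q* = 361.
With a per-unit subsidy paid to producers, each receives P + 31 per unit sold, so supply becomes Qs = (P + 31) + 299.
Solving gives Q = 385.8 with buyers paying $55.8 and producers receiving $86.8 (the $31 wedge).
Quantity rises by |ΔQ| = |361 − 385.8| = 24.8.
DWL = ½ · t · |ΔQ| = ½ · 31 · 24.8 = $384.4.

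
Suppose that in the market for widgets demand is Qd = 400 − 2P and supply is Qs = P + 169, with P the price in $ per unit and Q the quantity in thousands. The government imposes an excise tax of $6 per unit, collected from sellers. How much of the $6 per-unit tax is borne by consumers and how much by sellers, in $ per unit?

Consumers bear $2 per unit; sellers bear $4 per unit.

Before the tax: set 400 − 2P = P + 169 → P* = $77, Q* = 246.
With the tax collected from sellers, supply shifts: Qs = (P − 6) + 169.
Solving gives Q = 242 with consumers paying $79 and sellers receiving $73 (the $6 wedge).
Burden on consumers: $2; on sellers: $4. (They sum to $6.)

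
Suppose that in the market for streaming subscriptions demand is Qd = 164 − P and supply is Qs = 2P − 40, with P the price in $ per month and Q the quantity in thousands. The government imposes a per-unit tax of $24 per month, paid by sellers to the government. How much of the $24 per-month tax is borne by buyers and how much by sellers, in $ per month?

Before the tax: set 164 − P = 2P − 40 → P* = $68, Q* = 96.
With the tax collected from sellers, supply shifts: Qs = 2(P − 24) − 40.
New equilibrium: buyers pay $84, sellers receive $60, Q = 80. (Wedge: Pb − Ps = 24.)
Burden on buyers: $16; on sellers: $8. (They sum to $24.)

Buyers bear $16 per month; sellers bear $8 per month.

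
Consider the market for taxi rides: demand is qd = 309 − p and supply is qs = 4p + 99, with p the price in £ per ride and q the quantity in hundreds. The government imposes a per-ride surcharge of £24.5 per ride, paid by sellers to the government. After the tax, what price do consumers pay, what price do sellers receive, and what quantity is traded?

Without the tax, 309 − p = 4p + 99 gives 5p = 210, so p* = £42 and q* = 267.
With the tax collected from sellers, supply shifts: qs = 4(p − 24.5) + 99.
New equilibrium: consumers pay £61.6, sellers receive £37.1, q = 247.4. (Wedge: pb − ps = 24.5.)

Consumers pay £61.6; sellers receive £37.1; quantity = 247.4.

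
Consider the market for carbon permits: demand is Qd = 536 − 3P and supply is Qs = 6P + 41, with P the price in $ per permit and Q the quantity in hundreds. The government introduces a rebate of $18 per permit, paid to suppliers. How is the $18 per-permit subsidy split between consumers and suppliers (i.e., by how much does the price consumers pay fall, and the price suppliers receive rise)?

Without the subsidy, 536 − 3P = 6P + 41 gives 9P = 495, so P* = $55 and Q* = 371.
With a per-unit subsidy paid to suppliers, each receives P + 18 per unit sold, so supply becomes Qs = 6(P + 18) + 41.
New equilibrium: consumers pay $43, suppliers receive $61, Q = 407. (Wedge: Pb − Ps = −18.)
Gain to consumers: $12; to suppliers: $6. (They sum to $18.)

Consumers gain $12 per permit; suppliers gain $6 per permit.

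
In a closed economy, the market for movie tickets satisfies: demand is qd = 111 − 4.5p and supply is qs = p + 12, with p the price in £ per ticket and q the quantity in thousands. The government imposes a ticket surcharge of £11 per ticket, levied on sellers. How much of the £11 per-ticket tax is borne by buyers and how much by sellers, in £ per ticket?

Before the tax: set 111 − 4.5p = p + 12 → p* = £18, q* = 30.
With the tax collected from sellers, supply shifts: qs = (p − 11) + 12.
New equilibrium: buyers pay £20, sellers receive £9, q = 21. (Wedge: pb − ps = 11.)
Burden on buyers: £2; on sellers: £9. (They sum to £11.)
The less price-elastic side of the market bears the larger share of a per-unit tax.

Buyers bear £2 per ticket; sellers bear £9 per ticket.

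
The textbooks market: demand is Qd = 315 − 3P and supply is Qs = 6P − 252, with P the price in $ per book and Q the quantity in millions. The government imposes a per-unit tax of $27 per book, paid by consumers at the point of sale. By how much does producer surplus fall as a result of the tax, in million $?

Before the tax: set 315 − 3P = 6P − 252 → P* = $63, Q* = 126.
With the tax collected from consumers, demand (in seller-price terms) shifts: Qd = 315 − 3(P + 27).
New equilibrium: consumers pay $81, suppliers receive $54, Q = 72. (Wedge: Pb − Ps = 27.)
ΔPS is the trapezoid between Q = 72 and Q = 126 of height $9: ½ · (126 + 72) · 9 = $891.

Producer surplus falls by $891 million.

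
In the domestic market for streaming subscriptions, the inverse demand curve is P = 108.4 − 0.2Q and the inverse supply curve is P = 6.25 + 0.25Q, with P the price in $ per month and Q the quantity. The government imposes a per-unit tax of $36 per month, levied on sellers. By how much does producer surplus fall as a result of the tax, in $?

Producer surplus falls by $3740.

Rewrite in direct form: Qd = 542 − 5P and Qs = 4P − 25.
Without the tax, 542 − 5P = 4P − 25 gives 9P = 567, so P* = $63 and Q* = 227.
With the tax collected from sellers, supply shifts: Qs = 4(P − 36) − 25.
Solving gives Q = 147 with consumers paying $79 and sellers receiving $43 (the $36 wedge).
ΔPS is the trapezoid between Q = 147 and Q = 227 of height $20: ½ · (227 + 147) · 20 = $3740.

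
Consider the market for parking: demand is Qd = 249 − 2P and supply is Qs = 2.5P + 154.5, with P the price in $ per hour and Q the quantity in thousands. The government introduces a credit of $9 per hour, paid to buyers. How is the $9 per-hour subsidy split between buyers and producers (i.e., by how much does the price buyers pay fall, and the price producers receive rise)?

Buyers gain $5 per hour; producers gain $4 per hour.

Before the subsidy: set 249 − 2P = 2.5P + 154.5 → P* = $21, Q* = 207.
With a per-unit subsidy paid to buyers, each effectively pays P − 9, so demand becomes Qd = 249 − 2(P − 9).
Solving gives Q = 217 with buyers paying $16 and producers receiving $25 (the $9 wedge).
Gain to buyers: $5; to producers: $4. (They sum to $9.)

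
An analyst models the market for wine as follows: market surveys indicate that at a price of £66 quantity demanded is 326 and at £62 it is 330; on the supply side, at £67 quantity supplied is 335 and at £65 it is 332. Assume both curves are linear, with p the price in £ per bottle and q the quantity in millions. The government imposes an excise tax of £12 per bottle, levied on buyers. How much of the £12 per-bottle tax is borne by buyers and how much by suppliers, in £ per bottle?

Demand slope: (330 − 326)/(62 − 66) = -1, so qd = 392 − p.
Supply slope: (332 − 335)/(65 − 67) = 1.5, so qs = 1.5p + 234.5.
Without the tax, 392 − p = 1.5p + 234.5 gives 2.5p = 157.5, so p* = £63 and q* = 329.
With the tax collected from buyers, demand (in seller-price terms) shifts: qd = 392 − (p + 12).
New equilibrium: buyers pay £70.2, suppliers receive £58.2, q = 321.8. (Wedge: pb − ps = 12.)
Burden on buyers: £7.2; on suppliers: £4.8. (They sum to £12.)

Buyers bear £7.2 per bottle; suppliers bear £4.8 per bottle.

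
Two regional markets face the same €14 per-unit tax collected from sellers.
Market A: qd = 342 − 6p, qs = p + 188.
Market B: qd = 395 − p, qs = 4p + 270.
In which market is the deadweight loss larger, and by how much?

Market A, by €5.6.

Market A: pre-tax p* = €22, q* = 210; post-tax q = 198; deadweight loss = €84.
Market B: pre-tax p* = €25, q* = 370; post-tax q = 358.8; deadweight loss = €78.4.
Difference: €84 vs €78.4 → market A is larger by €5.6.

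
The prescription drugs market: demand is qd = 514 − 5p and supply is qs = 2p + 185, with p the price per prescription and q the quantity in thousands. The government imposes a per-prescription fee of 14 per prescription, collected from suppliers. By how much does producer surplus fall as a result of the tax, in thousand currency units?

Producer surplus falls by 2690 thousand.

Without the tax, 514 − 5p = 2p + 185 gives 7p = 329, so p* = 47 and q* = 279.
With the tax collected from suppliers, supply shifts: qs = 2(p − 14) + 185.
Solving gives q = 259 with buyers paying 51 and suppliers receiving 37 (the 14 wedge).
ΔPS is the trapezoid between Q = 259 and Q = 279 of height 10: ½ · (279 + 259) · 10 = 2690.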